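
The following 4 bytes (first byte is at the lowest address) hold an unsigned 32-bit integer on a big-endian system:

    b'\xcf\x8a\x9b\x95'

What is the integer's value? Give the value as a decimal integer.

3481967509

Big-endian stores the most-significant byte at the lowest address.
The bytes are already most-significant first: 0xCF8A9B95.
0xCF8A9B95 = 3481967509.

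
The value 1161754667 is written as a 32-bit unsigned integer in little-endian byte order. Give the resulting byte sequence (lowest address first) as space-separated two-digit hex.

1161754667 in hexadecimal, padded to 32 bits, is 0x453EF82B.
Split into bytes (most-significant first): 45 3E F8 2B.
In little-endian order the low byte comes first in memory.
So at ascending addresses the bytes are 2B F8 3E 45.

2B F8 3E 45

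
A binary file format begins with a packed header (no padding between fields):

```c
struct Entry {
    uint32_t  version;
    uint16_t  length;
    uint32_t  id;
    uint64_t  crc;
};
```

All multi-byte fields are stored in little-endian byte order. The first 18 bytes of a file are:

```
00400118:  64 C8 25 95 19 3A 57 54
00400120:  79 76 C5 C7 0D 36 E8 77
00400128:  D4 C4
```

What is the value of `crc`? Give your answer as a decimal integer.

14183092965719525317

`crc` follows `version` (4 B), `length` (2 B), `id` (4 B), so it starts at offset 4 + 2 + 4 = 10 and occupies 8 bytes.
Bytes at offsets 10..17: C5 C7 0D 36 E8 77 D4 C4.
Little-endian stores the least-significant byte at the lowest address.
Reassemble most-significant byte first: C4 D4 77 E8 36 0D C7 C5 → 0xC4D477E8360DC7C5.
0xC4D477E8360DC7C5 = 14183092965719525317.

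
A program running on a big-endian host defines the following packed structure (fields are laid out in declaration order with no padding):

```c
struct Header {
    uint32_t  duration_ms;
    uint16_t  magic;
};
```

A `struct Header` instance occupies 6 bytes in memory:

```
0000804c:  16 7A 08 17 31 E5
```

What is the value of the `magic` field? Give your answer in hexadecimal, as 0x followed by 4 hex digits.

`magic` follows `duration_ms` (4 bytes), so it starts at byte offset 4 and occupies 2 bytes.
Bytes at offsets 4..5: 31 E5.
In big-endian order the high byte comes first in memory.
The bytes are already most-significant first: 0x31E5.

0x31E5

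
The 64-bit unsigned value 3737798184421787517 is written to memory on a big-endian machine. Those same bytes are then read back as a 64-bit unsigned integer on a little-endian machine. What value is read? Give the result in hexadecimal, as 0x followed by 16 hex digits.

3737798184421787517 in 64-bit hexadecimal is 0x33DF53A5208F877D.
Stored big-endian, the bytes at ascending addresses are 33 DF 53 A5 20 8F 87 7D.
Read back as little-endian, the first byte is least significant, giving 0x7D878F20A553DF33.

0x7D878F20A553DF33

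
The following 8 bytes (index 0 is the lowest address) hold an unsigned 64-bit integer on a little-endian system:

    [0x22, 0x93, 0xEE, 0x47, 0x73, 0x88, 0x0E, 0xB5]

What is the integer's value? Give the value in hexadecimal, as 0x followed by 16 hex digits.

Little-endian stores the least-significant byte at the lowest address.
Reassemble most-significant byte first: B5 0E 88 73 47 EE 93 22 → 0xB50E887347EE9322.

0xB50E887347EE9322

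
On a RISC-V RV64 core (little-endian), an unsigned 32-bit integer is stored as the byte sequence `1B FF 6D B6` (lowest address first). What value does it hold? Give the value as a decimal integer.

3060662043

In little-endian order the low byte comes first in memory.
Reassemble most-significant byte first: B6 6D FF 1B → 0xB66DFF1B.
0xB66DFF1B = 3060662043.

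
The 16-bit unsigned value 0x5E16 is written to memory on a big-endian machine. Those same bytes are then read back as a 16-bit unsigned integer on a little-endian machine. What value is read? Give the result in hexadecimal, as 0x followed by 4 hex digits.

Stored big-endian, the bytes at ascending addresses are 5E 16.
Read back as little-endian, the first byte is least significant, giving 0x165E.

0x165E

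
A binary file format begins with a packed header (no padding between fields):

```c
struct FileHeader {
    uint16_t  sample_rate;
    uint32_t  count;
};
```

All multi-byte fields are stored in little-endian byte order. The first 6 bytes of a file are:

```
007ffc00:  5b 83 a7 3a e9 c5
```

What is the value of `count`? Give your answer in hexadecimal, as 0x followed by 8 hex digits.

`count` follows `sample_rate` (2 bytes), so it starts at byte offset 2 and occupies 4 bytes.
Bytes at offsets 2..5: A7 3A E9 C5.
Little-endian stores the least-significant byte at the lowest address.
Reassemble most-significant byte first: C5 E9 3A A7 → 0xC5E93AA7.

0xC5E93AA7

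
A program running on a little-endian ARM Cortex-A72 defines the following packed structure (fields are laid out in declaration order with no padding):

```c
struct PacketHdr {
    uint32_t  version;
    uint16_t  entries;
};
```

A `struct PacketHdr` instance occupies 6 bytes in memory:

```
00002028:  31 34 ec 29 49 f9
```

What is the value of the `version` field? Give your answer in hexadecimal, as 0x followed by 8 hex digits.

0x29EC3431

`version` is the first field, at byte offset 0, occupying 4 bytes.
Bytes at offsets 0..3: 31 34 EC 29.
In little-endian order the low byte comes first in memory.
Reassemble most-significant byte first: 29 EC 34 31 → 0x29EC3431.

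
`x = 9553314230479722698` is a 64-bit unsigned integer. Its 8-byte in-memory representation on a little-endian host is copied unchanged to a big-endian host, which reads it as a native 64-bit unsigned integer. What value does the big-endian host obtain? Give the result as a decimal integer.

9553314230479722698 in 64-bit hexadecimal is 0x849430AD4F6D98CA.
Stored little-endian, the bytes at ascending addresses are CA 98 6D 4F AD 30 94 84.
Read back as big-endian, the last byte is least significant, giving 0xCA986D4FAD309484.
0xCA986D4FAD309484 = 14598538381096948868.

14598538381096948868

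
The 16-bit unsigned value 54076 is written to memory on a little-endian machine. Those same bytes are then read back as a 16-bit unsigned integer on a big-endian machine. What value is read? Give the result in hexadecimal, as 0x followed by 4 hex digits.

54076 in 16-bit hexadecimal is 0xD33C.
Stored little-endian, the bytes at ascending addresses are 3C D3.
Read back as big-endian, the last byte is least significant, giving 0x3CD3.

0x3CD3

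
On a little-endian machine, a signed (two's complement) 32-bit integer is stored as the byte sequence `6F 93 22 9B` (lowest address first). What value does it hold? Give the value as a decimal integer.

-1692232849

Little-endian stores the least-significant byte at the lowest address.
Reassemble most-significant byte first: 9B 22 93 6F → 0x9B22936F.
Top bit is set, so as a signed 32-bit value this is 0x9B22936F − 2^32 = -1692232849.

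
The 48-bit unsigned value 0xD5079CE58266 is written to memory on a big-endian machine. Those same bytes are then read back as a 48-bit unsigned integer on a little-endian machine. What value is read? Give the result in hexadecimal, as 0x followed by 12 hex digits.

Stored big-endian, the bytes at ascending addresses are D5 07 9C E5 82 66.
Read back as little-endian, the first byte is least significant, giving 0x6682E59C07D5.

0x6682E59C07D5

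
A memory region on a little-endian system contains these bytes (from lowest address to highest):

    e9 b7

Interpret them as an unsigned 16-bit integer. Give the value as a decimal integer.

In little-endian order the low byte comes first in memory.
Reassemble most-significant byte first: B7 E9 → 0xB7E9.
0xB7E9 = 47081.

47081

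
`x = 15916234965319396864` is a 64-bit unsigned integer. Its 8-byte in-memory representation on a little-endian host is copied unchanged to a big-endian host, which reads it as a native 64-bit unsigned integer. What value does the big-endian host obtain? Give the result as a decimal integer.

15916234965319396864 in 64-bit hexadecimal is 0xDCE1D35F8583AE00.
Stored little-endian, the bytes at ascending addresses are 00 AE 83 85 5F D3 E1 DC.
Read back as big-endian, the last byte is least significant, giving 0x00AE83855FD3E1DC.
0x00AE83855FD3E1DC = 49121254809264604.

49121254809264604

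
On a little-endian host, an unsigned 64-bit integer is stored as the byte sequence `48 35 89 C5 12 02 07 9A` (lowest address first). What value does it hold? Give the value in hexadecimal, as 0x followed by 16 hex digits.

0x9A070212C5893548

Little-endian stores the least-significant byte at the lowest address.
Reassemble most-significant byte first: 9A 07 02 12 C5 89 35 48 → 0x9A070212C5893548.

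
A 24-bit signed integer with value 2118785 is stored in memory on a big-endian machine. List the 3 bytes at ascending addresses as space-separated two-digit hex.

20 54 81

2118785 in hexadecimal, padded to 24 bits, is 0x205481.
Split into bytes (most-significant first): 20 54 81.
Big-endian: lowest address holds the most-significant byte.
So the memory order matches the most-significant-first order: 20 54 81.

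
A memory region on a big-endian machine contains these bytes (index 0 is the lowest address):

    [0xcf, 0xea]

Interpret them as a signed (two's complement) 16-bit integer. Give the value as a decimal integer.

Big-endian stores the most-significant byte at the lowest address.
The bytes are already most-significant first: 0xCFEA.
Top bit is set, so as a signed 16-bit value this is 0xCFEA − 2^16 = -12310.

-12310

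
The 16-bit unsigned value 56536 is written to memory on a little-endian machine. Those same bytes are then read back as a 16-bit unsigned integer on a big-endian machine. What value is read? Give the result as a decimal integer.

56536 in 16-bit hexadecimal is 0xDCD8.
Stored little-endian, the bytes at ascending addresses are D8 DC.
Read back as big-endian, the last byte is least significant, giving 0xD8DC.
0xD8DC = 55516.

55516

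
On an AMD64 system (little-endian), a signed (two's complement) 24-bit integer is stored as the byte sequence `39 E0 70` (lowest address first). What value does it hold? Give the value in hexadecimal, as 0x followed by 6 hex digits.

Little-endian: lowest address holds the least-significant byte.
Reassemble most-significant byte first: 70 E0 39 → 0x70E039.

0x70E039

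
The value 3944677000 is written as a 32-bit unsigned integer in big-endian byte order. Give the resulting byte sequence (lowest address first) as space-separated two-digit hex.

3944677000 in hexadecimal, padded to 32 bits, is 0xEB1EFE88.
Split into bytes (most-significant first): EB 1E FE 88.
Big-endian: lowest address holds the most-significant byte.
So the memory order matches the most-significant-first order: EB 1E FE 88.

EB 1E FE 88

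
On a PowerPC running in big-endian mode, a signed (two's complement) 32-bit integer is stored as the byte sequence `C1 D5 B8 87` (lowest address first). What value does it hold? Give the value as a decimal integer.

Big-endian stores the most-significant byte at the lowest address.
The bytes are already most-significant first: 0xC1D5B887.
Top bit is set, so as a signed 32-bit value this is 0xC1D5B887 − 2^32 = -1042958201.

-1042958201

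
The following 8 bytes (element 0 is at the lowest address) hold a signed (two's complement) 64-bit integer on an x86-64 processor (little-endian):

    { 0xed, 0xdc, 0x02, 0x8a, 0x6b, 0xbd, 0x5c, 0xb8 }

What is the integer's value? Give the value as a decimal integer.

Little-endian: lowest address holds the least-significant byte.
Reassemble most-significant byte first: B8 5C BD 6B 8A 02 DC ED → 0xB85CBD6B8A02DCED.
Top bit is set, so as a signed 64-bit value this is 0xB85CBD6B8A02DCED − 2^64 = -5162042803298837267.

-5162042803298837267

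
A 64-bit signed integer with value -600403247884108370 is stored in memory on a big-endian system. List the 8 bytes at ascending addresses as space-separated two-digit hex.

F7 AA F0 6D 57 E0 7D AE

Two's complement of -600403247884108370 in 64 bits: 600403247884108370 = 0x08550F92A81F8252; invert → 0xF7AAF06D57E07DAD; add 1 → 0xF7AAF06D57E07DAE.
Split into bytes (most-significant first): F7 AA F0 6D 57 E0 7D AE.
Big-endian stores the most-significant byte at the lowest address.
So the memory order matches the most-significant-first order: F7 AA F0 6D 57 E0 7D AE.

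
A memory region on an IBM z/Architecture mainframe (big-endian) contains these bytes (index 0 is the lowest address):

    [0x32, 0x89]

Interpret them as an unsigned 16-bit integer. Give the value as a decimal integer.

12937

Big-endian: lowest address holds the most-significant byte.
The bytes are already most-significant first: 0x3289.
0x3289 = 12937.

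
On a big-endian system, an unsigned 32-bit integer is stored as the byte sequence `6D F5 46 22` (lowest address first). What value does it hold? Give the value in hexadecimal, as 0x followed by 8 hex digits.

0x6DF54622

Big-endian: lowest address holds the most-significant byte.
The bytes are already most-significant first: 0x6DF54622.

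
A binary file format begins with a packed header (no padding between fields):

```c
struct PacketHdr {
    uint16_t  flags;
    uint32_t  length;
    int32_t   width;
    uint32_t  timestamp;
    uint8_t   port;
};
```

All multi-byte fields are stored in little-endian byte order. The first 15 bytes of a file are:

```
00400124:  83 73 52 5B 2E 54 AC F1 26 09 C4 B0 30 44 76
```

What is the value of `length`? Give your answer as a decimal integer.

1412324178

`length` follows `flags` (2 bytes), so it starts at byte offset 2 and occupies 4 bytes.
Bytes at offsets 2..5: 52 5B 2E 54.
In little-endian order the low byte comes first in memory.
Reassemble most-significant byte first: 54 2E 5B 52 → 0x542E5B52.
0x542E5B52 = 1412324178.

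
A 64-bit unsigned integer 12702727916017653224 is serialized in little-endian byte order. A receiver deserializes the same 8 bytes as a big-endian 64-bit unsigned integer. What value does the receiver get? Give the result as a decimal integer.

12702727916017653224 in 64-bit hexadecimal is 0xB04927BCD8AB95E8.
Stored little-endian, the bytes at ascending addresses are E8 95 AB D8 BC 27 49 B0.
Read back as big-endian, the last byte is least significant, giving 0xE895ABD8BC2749B0.
0xE895ABD8BC2749B0 = 16759490535687145904.

16759490535687145904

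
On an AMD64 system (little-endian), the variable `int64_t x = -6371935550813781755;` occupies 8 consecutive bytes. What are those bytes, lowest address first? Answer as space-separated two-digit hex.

05 C1 0F 62 60 56 92 A7

Two's complement of -6371935550813781755 in 64 bits: 6371935550813781755 = 0x586DA99F9DF03EFB; invert → 0xA7925660620FC104; add 1 → 0xA7925660620FC105.
Split into bytes (most-significant first): A7 92 56 60 62 0F C1 05.
Little-endian stores the least-significant byte at the lowest address.
So at ascending addresses the bytes are 05 C1 0F 62 60 56 92 A7.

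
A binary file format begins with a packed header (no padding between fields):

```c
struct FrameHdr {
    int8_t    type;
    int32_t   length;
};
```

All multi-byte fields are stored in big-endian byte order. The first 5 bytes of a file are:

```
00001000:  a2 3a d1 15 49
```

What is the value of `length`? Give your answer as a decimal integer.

986781001

`length` follows `type` (1 byte), so it starts at byte offset 1 and occupies 4 bytes.
Bytes at offsets 1..4: 3A D1 15 49.
Big-endian stores the most-significant byte at the lowest address.
The bytes are already most-significant first: 0x3AD11549.
0x3AD11549 = 986781001.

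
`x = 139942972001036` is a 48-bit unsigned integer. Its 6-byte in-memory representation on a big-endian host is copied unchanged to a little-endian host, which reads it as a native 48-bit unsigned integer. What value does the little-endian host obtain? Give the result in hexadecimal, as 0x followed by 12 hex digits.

0x0C8B2203477F

139942972001036 in 48-bit hexadecimal is 0x7F4703228B0C.
Stored big-endian, the bytes at ascending addresses are 7F 47 03 22 8B 0C.
Read back as little-endian, the first byte is least significant, giving 0x0C8B2203477F.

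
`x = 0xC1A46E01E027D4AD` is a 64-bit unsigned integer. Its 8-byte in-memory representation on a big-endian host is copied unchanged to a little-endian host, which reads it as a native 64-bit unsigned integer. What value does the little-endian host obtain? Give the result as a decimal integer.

Stored big-endian, the bytes at ascending addresses are C1 A4 6E 01 E0 27 D4 AD.
Read back as little-endian, the first byte is least significant, giving 0xADD427E0016EA4C1.
0xADD427E0016EA4C1 = 12525680306674377921.

12525680306674377921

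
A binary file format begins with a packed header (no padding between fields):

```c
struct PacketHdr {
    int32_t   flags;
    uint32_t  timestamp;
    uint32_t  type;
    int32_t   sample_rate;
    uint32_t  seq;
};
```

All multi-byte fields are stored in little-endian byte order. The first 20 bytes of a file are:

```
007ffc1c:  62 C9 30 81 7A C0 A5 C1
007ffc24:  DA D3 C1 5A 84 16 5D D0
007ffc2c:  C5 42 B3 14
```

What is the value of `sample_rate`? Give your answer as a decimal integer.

-799205756

`sample_rate` follows `flags` (4 B), `timestamp` (4 B), `type` (4 B), so it starts at offset 4 + 4 + 4 = 12 and occupies 4 bytes.
Bytes at offsets 12..15: 84 16 5D D0.
Little-endian: lowest address holds the least-significant byte.
Reassemble most-significant byte first: D0 5D 16 84 → 0xD05D1684.
Top bit is set, so as a signed 32-bit value this is 0xD05D1684 − 2^32 = -799205756.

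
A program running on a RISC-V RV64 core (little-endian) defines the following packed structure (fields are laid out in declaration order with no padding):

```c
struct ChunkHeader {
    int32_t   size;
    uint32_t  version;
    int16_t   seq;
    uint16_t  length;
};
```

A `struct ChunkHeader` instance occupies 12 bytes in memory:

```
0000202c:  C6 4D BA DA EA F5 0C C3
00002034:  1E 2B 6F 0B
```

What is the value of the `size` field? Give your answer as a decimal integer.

-625324602

`size` is the first field, at byte offset 0, occupying 4 bytes.
Bytes at offsets 0..3: C6 4D BA DA.
Little-endian: lowest address holds the least-significant byte.
Reassemble most-significant byte first: DA BA 4D C6 → 0xDABA4DC6.
Top bit is set, so as a signed 32-bit value this is 0xDABA4DC6 − 2^32 = -625324602.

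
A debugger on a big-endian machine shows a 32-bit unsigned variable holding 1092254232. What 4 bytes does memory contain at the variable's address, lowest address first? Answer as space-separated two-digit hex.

1092254232 in hexadecimal, padded to 32 bits, is 0x411A7A18.
Split into bytes (most-significant first): 41 1A 7A 18.
In big-endian order the high byte comes first in memory.
So the memory order matches the most-significant-first order: 41 1A 7A 18.

41 1A 7A 18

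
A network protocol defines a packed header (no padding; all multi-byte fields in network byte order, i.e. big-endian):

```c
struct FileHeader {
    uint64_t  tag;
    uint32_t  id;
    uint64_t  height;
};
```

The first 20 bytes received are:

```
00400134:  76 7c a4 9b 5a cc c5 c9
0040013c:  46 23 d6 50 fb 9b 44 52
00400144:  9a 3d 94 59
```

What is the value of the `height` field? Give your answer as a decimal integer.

`height` follows `tag` (8 B), `id` (4 B), so it starts at offset 8 + 4 = 12 and occupies 8 bytes.
Bytes at offsets 12..19: FB 9B 44 52 9A 3D 94 59.
Big-endian: lowest address holds the most-significant byte.
The bytes are already most-significant first: 0xFB9B44529A3D9459.
0xFB9B44529A3D9459 = 18130159846475797593.

18130159846475797593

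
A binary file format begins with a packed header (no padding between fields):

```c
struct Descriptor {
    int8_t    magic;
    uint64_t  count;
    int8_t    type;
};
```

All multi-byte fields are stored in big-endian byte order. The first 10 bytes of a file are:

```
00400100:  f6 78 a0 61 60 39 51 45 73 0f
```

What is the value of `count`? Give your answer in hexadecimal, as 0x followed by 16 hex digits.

`count` follows `magic` (1 byte), so it starts at byte offset 1 and occupies 8 bytes.
Bytes at offsets 1..8: 78 A0 61 60 39 51 45 73.
Big-endian: lowest address holds the most-significant byte.
The bytes are already most-significant first: 0x78A0616039514573.

0x78A0616039514573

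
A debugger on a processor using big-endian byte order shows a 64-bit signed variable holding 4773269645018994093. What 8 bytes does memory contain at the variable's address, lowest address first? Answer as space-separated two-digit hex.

4773269645018994093 in hexadecimal, padded to 64 bits, is 0x423E0F73C88315AD.
Split into bytes (most-significant first): 42 3E 0F 73 C8 83 15 AD.
Big-endian stores the most-significant byte at the lowest address.
So the memory order matches the most-significant-first order: 42 3E 0F 73 C8 83 15 AD.

42 3E 0F 73 C8 83 15 AD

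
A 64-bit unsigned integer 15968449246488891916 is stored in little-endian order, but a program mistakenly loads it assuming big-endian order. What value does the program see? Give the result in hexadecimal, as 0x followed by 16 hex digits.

0x0C12D336FC539BDD

15968449246488891916 in 64-bit hexadecimal is 0xDD9B53FC36D3120C.
Stored little-endian, the bytes at ascending addresses are 0C 12 D3 36 FC 53 9B DD.
Read back as big-endian, the last byte is least significant, giving 0x0C12D336FC539BDD.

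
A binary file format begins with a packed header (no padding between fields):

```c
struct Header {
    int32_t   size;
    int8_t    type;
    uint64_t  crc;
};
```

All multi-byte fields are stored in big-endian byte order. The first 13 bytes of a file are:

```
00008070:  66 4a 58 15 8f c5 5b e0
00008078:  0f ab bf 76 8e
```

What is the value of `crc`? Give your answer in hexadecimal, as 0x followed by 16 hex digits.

`crc` follows `size` (4 B), `type` (1 B), so it starts at offset 4 + 1 = 5 and occupies 8 bytes.
Bytes at offsets 5..12: C5 5B E0 0F AB BF 76 8E.
In big-endian order the high byte comes first in memory.
The bytes are already most-significant first: 0xC55BE00FABBF768E.

0xC55BE00FABBF768E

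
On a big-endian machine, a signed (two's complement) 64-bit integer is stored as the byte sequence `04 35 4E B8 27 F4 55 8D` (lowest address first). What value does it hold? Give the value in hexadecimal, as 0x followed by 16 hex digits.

0x04354EB827F4558D

Big-endian stores the most-significant byte at the lowest address.
The bytes are already most-significant first: 0x04354EB827F4558D.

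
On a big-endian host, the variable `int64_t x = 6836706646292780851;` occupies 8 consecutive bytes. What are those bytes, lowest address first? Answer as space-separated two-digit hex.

6836706646292780851 in hexadecimal, padded to 64 bits, is 0x5EE0DC78EDD55733.
Split into bytes (most-significant first): 5E E0 DC 78 ED D5 57 33.
In big-endian order the high byte comes first in memory.
So the memory order matches the most-significant-first order: 5E E0 DC 78 ED D5 57 33.

5E E0 DC 78 ED D5 57 33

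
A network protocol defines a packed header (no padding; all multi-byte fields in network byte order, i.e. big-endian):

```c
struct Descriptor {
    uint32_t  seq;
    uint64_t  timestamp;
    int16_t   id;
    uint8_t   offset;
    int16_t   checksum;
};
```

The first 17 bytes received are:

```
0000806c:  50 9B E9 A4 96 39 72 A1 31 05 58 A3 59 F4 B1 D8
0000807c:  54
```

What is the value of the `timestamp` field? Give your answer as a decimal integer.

`timestamp` follows `seq` (4 bytes), so it starts at byte offset 4 and occupies 8 bytes.
Bytes at offsets 4..11: 96 39 72 A1 31 05 58 A3.
In big-endian order the high byte comes first in memory.
The bytes are already most-significant first: 0x963972A1310558A3.
0x963972A1310558A3 = 10824809215999432867.

10824809215999432867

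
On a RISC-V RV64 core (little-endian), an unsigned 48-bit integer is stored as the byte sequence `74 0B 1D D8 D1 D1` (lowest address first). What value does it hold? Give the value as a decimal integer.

Little-endian: lowest address holds the least-significant byte.
Reassemble most-significant byte first: D1 D1 D8 1D 0B 74 → 0xD1D1D81D0B74.
0xD1D1D81D0B74 = 230699204152180.

230699204152180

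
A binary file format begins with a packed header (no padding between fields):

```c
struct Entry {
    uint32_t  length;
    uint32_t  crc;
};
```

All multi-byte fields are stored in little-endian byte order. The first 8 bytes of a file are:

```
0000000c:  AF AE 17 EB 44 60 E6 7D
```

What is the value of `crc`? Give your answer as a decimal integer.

2112249924

`crc` follows `length` (4 bytes), so it starts at byte offset 4 and occupies 4 bytes.
Bytes at offsets 4..7: 44 60 E6 7D.
In little-endian order the low byte comes first in memory.
Reassemble most-significant byte first: 7D E6 60 44 → 0x7DE66044.
0x7DE66044 = 2112249924.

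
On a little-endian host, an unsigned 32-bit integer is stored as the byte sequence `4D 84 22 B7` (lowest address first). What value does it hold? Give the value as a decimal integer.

3072492621

In little-endian order the low byte comes first in memory.
Reassemble most-significant byte first: B7 22 84 4D → 0xB722844D.
0xB722844D = 3072492621.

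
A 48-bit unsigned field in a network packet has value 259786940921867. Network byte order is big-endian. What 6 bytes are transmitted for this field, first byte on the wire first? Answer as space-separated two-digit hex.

EC 46 5C 54 B8 0B

259786940921867 in hexadecimal, padded to 48 bits, is 0xEC465C54B80B.
Split into bytes (most-significant first): EC 46 5C 54 B8 0B.
Big-endian: lowest address holds the most-significant byte.
So the memory order matches the most-significant-first order: EC 46 5C 54 B8 0B.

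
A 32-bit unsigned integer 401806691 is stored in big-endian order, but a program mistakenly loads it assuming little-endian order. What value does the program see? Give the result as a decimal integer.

1662382871

401806691 in 32-bit hexadecimal is 0x17F31563.
Stored big-endian, the bytes at ascending addresses are 17 F3 15 63.
Read back as little-endian, the first byte is least significant, giving 0x6315F317.
0x6315F317 = 1662382871.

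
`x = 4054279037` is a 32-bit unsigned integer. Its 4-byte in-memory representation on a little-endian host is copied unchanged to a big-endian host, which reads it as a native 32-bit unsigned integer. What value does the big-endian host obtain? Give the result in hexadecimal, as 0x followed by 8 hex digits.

0x7D63A7F1

4054279037 in 32-bit hexadecimal is 0xF1A7637D.
Stored little-endian, the bytes at ascending addresses are 7D 63 A7 F1.
Read back as big-endian, the last byte is least significant, giving 0x7D63A7F1.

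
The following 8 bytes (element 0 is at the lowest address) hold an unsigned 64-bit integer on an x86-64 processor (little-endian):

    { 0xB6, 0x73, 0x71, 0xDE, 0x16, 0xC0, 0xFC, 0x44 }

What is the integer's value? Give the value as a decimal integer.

4971059293163975606

Little-endian stores the least-significant byte at the lowest address.
Reassemble most-significant byte first: 44 FC C0 16 DE 71 73 B6 → 0x44FCC016DE7173B6.
0x44FCC016DE7173B6 = 4971059293163975606.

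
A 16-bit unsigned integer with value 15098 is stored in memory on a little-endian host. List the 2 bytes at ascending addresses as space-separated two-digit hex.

15098 in hexadecimal, padded to 16 bits, is 0x3AFA.
Split into bytes (most-significant first): 3A FA.
Little-endian: lowest address holds the least-significant byte.
So at ascending addresses the bytes are FA 3A.

FA 3A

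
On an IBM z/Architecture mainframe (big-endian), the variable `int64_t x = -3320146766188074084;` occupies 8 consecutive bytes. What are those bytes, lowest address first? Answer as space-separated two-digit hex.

Two's complement of -3320146766188074084 in 64 bits: 3320146766188074084 = 0x2E1387E498CD5464; invert → 0xD1EC781B6732AB9B; add 1 → 0xD1EC781B6732AB9C.
Split into bytes (most-significant first): D1 EC 78 1B 67 32 AB 9C.
In big-endian order the high byte comes first in memory.
So the memory order matches the most-significant-first order: D1 EC 78 1B 67 32 AB 9C.

D1 EC 78 1B 67 32 AB 9C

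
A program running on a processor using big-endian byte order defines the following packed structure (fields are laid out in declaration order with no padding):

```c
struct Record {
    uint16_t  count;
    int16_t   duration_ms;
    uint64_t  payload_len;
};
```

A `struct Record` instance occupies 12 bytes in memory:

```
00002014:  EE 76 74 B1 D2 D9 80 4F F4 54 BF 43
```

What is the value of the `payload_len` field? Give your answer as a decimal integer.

`payload_len` follows `count` (2 B), `duration_ms` (2 B), so it starts at offset 2 + 2 = 4 and occupies 8 bytes.
Bytes at offsets 4..11: D2 D9 80 4F F4 54 BF 43.
Big-endian stores the most-significant byte at the lowest address.
The bytes are already most-significant first: 0xD2D9804FF454BF43.
0xD2D9804FF454BF43 = 15193315898801045315.

15193315898801045315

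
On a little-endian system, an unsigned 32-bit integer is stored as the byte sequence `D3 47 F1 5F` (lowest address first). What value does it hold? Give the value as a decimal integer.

In little-endian order the low byte comes first in memory.
Reassemble most-significant byte first: 5F F1 47 D3 → 0x5FF147D3.
0x5FF147D3 = 1609648083.

1609648083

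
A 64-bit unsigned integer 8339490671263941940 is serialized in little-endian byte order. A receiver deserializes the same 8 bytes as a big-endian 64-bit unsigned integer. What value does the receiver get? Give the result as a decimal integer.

8339490671263941940 in 64-bit hexadecimal is 0x73BBD294BC5F0534.
Stored little-endian, the bytes at ascending addresses are 34 05 5F BC 94 D2 BB 73.
Read back as big-endian, the last byte is least significant, giving 0x34055FBC94D2BB73.
0x34055FBC94D2BB73 = 3748507528411134835.

3748507528411134835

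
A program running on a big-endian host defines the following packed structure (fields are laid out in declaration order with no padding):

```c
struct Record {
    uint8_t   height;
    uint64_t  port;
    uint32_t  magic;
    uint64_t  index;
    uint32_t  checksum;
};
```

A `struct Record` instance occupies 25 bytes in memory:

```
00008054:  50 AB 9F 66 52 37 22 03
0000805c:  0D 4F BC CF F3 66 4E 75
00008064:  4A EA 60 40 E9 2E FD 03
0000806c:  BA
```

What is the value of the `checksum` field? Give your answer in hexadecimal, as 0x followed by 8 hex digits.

0x2EFD03BA

`checksum` follows `height` (1 B), `port` (8 B), `magic` (4 B), `index` (8 B), so it starts at offset 1 + 8 + 4 + 8 = 21 and occupies 4 bytes.
Bytes at offsets 21..24: 2E FD 03 BA.
Big-endian stores the most-significant byte at the lowest address.
The bytes are already most-significant first: 0x2EFD03BA.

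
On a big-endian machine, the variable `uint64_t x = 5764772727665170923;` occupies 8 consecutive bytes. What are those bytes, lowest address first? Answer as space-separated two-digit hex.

5764772727665170923 in hexadecimal, padded to 64 bits, is 0x50009640B35799EB.
Split into bytes (most-significant first): 50 00 96 40 B3 57 99 EB.
Big-endian: lowest address holds the most-significant byte.
So the memory order matches the most-significant-first order: 50 00 96 40 B3 57 99 EB.

50 00 96 40 B3 57 99 EB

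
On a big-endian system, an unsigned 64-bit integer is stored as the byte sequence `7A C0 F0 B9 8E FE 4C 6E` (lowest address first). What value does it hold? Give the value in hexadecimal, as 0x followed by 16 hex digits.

In big-endian order the high byte comes first in memory.
The bytes are already most-significant first: 0x7AC0F0B98EFE4C6E.

0x7AC0F0B98EFE4C6E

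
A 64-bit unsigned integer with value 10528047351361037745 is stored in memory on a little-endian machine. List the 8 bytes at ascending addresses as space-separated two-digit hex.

B1 E5 5D 3C 49 23 1B 92

10528047351361037745 in hexadecimal, padded to 64 bits, is 0x921B23493C5DE5B1.
Split into bytes (most-significant first): 92 1B 23 49 3C 5D E5 B1.
Little-endian: lowest address holds the least-significant byte.
So at ascending addresses the bytes are B1 E5 5D 3C 49 23 1B 92.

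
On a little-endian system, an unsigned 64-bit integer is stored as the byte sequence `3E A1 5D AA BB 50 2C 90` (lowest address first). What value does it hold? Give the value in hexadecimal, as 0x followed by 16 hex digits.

Little-endian: lowest address holds the least-significant byte.
Reassemble most-significant byte first: 90 2C 50 BB AA 5D A1 3E → 0x902C50BBAA5DA13E.

0x902C50BBAA5DA13E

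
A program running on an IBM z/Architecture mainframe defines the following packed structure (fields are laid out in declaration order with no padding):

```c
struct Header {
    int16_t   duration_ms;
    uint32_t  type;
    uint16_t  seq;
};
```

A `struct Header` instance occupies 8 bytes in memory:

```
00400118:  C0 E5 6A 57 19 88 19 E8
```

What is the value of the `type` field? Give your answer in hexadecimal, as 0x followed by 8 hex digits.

`type` follows `duration_ms` (2 bytes), so it starts at byte offset 2 and occupies 4 bytes.
Bytes at offsets 2..5: 6A 57 19 88.
Big-endian stores the most-significant byte at the lowest address.
The bytes are already most-significant first: 0x6A571988.

0x6A571988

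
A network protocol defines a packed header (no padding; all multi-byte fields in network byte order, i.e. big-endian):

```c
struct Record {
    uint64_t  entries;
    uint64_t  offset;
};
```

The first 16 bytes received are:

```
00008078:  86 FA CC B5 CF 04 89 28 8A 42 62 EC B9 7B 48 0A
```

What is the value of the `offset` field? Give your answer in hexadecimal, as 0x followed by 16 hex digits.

0x8A4262ECB97B480A

`offset` follows `entries` (8 bytes), so it starts at byte offset 8 and occupies 8 bytes.
Bytes at offsets 8..15: 8A 42 62 EC B9 7B 48 0A.
Big-endian: lowest address holds the most-significant byte.
The bytes are already most-significant first: 0x8A4262ECB97B480A.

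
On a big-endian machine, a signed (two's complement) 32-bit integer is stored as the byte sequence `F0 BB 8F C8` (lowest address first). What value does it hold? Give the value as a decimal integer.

-256143416

Big-endian: lowest address holds the most-significant byte.
The bytes are already most-significant first: 0xF0BB8FC8.
Top bit is set, so as a signed 32-bit value this is 0xF0BB8FC8 − 2^32 = -256143416.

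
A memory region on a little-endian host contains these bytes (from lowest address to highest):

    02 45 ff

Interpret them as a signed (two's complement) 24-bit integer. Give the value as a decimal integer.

Little-endian stores the least-significant byte at the lowest address.
Reassemble most-significant byte first: FF 45 02 → 0xFF4502.
Top bit is set, so as a signed 24-bit value this is 0xFF4502 − 2^24 = -47870.

-47870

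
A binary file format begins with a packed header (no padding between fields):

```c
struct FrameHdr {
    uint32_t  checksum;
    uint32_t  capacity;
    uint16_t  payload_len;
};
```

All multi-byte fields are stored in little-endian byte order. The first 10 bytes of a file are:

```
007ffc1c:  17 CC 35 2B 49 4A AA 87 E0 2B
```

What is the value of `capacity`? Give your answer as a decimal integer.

2276084297

`capacity` follows `checksum` (4 bytes), so it starts at byte offset 4 and occupies 4 bytes.
Bytes at offsets 4..7: 49 4A AA 87.
In little-endian order the low byte comes first in memory.
Reassemble most-significant byte first: 87 AA 4A 49 → 0x87AA4A49.
0x87AA4A49 = 2276084297.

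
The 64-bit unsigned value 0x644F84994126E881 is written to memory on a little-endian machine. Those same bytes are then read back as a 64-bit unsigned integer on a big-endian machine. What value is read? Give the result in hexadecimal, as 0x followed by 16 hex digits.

Stored little-endian, the bytes at ascending addresses are 81 E8 26 41 99 84 4F 64.
Read back as big-endian, the last byte is least significant, giving 0x81E8264199844F64.

0x81E8264199844F64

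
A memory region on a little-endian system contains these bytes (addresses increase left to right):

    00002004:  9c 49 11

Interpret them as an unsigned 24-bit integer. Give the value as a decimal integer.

1132956

Little-endian stores the least-significant byte at the lowest address.
Reassemble most-significant byte first: 11 49 9C → 0x11499C.
0x11499C = 1132956.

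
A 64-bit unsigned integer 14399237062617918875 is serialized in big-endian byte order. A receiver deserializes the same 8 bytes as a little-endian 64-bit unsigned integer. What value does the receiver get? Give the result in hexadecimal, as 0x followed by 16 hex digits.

0x9BEDFA69D15DD4C7

14399237062617918875 in 64-bit hexadecimal is 0xC7D45DD169FAED9B.
Stored big-endian, the bytes at ascending addresses are C7 D4 5D D1 69 FA ED 9B.
Read back as little-endian, the first byte is least significant, giving 0x9BEDFA69D15DD4C7.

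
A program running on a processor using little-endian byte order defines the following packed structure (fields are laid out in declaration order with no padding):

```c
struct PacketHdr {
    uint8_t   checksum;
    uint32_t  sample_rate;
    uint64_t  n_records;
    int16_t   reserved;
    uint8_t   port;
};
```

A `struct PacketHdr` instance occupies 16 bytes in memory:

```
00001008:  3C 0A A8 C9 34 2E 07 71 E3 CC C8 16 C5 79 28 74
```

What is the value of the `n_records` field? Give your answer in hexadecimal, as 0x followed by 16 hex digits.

`n_records` follows `checksum` (1 B), `sample_rate` (4 B), so it starts at offset 1 + 4 = 5 and occupies 8 bytes.
Bytes at offsets 5..12: 2E 07 71 E3 CC C8 16 C5.
In little-endian order the low byte comes first in memory.
Reassemble most-significant byte first: C5 16 C8 CC E3 71 07 2E → 0xC516C8CCE371072E.

0xC516C8CCE371072E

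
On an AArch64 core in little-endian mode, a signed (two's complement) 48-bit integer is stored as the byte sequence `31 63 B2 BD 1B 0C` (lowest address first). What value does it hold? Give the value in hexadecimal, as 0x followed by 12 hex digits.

0x0C1BBDB26331

In little-endian order the low byte comes first in memory.
Reassemble most-significant byte first: 0C 1B BD B2 63 31 → 0x0C1BBDB26331.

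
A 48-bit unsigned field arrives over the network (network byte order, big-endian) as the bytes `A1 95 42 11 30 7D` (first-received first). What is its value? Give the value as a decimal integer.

In big-endian order the high byte comes first in memory.
The bytes are already most-significant first: 0xA1954211307D.
0xA1954211307D = 177662430621821.

177662430621821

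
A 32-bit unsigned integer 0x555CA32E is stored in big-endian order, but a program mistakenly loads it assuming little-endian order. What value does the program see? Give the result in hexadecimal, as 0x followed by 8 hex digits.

Stored big-endian, the bytes at ascending addresses are 55 5C A3 2E.
Read back as little-endian, the first byte is least significant, giving 0x2EA35C55.

0x2EA35C55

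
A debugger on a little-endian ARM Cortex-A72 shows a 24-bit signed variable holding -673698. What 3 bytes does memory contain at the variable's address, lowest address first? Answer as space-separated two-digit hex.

5E B8 F5

Two's complement of -673698 in 24 bits: 673698 = 0x0A47A2; invert → 0xF5B85D; add 1 → 0xF5B85E.
Split into bytes (most-significant first): F5 B8 5E.
In little-endian order the low byte comes first in memory.
So at ascending addresses the bytes are 5E B8 F5.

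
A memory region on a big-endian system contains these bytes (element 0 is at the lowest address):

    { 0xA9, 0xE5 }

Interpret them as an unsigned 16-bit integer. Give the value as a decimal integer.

43493

Big-endian stores the most-significant byte at the lowest address.
The bytes are already most-significant first: 0xA9E5.
0xA9E5 = 43493.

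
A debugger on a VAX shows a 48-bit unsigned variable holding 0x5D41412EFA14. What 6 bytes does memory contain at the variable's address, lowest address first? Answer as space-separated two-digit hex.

Split into bytes (most-significant first): 5D 41 41 2E FA 14.
In little-endian order the low byte comes first in memory.
So at ascending addresses the bytes are 14 FA 2E 41 41 5D.

14 FA 2E 41 41 5D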